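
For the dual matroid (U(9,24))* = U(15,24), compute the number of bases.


The dual of U(r,n) is U(n-r, n) = U(15,24).
Bases of U(15,24) are all (15)-element subsets.
|B(M*)| = C(24,15) = 24! / (15! * 9!) = 1307504.

1307504


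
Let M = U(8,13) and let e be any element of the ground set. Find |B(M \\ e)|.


Deleting e from U(8,13) gives U(8,12) since n > r.
Bases of U(8,12) = (12 choose 8) = 495.

495


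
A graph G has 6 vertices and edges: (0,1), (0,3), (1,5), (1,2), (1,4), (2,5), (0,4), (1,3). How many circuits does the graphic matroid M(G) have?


A circuit in a graphic matroid = edge set of a simple cycle.
G has 6 vertices and 8 edges.
Enumerating all minimal edge subsets forming cycles...
Total circuits found: 4.

4


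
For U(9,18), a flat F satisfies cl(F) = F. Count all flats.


Flats of U(9,18): every subset of size < 9 is a flat, plus E itself.
Count = (18 choose 0) + (18 choose 1) + (18 choose 2) + (18 choose 3) + (18 choose 4) + (18 choose 5) + (18 choose 6) + (18 choose 7) + (18 choose 8) + 1
     = 1 + 18 + 153 + 816 + 3060 + 8568 + 18564 + 31824 + 43758 + 1
     = 106763.

106763


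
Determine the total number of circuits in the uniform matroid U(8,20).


In U(8,20), circuits are the (9)-element subsets.
Any set of 9 elements is dependent, and removing any one element gives
an independent set of size 8, so it is a minimal dependent set.
Number of circuits = C(20,9) = 20! / (9! * 11!) = 167960.

167960


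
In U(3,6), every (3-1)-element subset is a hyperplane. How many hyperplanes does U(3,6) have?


Hyperplanes of U(3,6) are flats of rank 2.
In a uniform matroid, these are exactly the (2)-element subsets.
Count = C(6,2) = 6! / (2! * 4!) = 15.

15


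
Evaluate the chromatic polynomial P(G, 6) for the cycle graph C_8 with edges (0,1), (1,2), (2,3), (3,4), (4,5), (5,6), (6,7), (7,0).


P(C_8, k) = (k-1)^8 + (-1)^8*(k-1).
P(6) = (5)^8 + 5
= 390625 + 5 = 390630.

390630


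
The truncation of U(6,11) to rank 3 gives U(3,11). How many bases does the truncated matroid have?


Truncating U(6,11) to rank 3 gives U(3,11).
Bases of U(3,11) are all 3-element subsets of 11 elements.
Number of bases = C(11,3) = 11! / (3! * 8!) = 165.

165


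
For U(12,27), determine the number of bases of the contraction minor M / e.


Contracting e from U(12,27) gives U(11,26).
Bases of U(11,26) = C(26,11) = 26! / (11! * 15!) = 7726160.

7726160


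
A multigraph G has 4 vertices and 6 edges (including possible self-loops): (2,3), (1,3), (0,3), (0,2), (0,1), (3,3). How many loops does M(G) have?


In a graphic matroid, a loop is a self-loop edge (u,u) with rank 0.
Examining all 6 edges for self-loops...
Self-loops found: (3,3)
Number of loops = 1.

1


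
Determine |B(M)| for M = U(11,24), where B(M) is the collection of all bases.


Bases of U(11,24) are all 11-element subsets of the 24-element ground set.
Number of bases = C(24,11).
C(24,11) = 2496144.

2496144


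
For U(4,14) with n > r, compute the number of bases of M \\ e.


Deleting e from U(4,14) gives U(4,13) since n > r.
Bases of U(4,13) = C(13,4) = 13! / (4! * 9!) = 715.

715


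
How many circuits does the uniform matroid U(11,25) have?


In U(11,25), circuits are the (12)-element subsets.
Any set of 12 elements is dependent, and removing any one element gives
an independent set of size 11, so it is a minimal dependent set.
Number of circuits = C(25,12) = 5200300.

5200300


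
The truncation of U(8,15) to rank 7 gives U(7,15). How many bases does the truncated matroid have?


Truncating U(8,15) to rank 7 gives U(7,15).
Bases of U(7,15) are all 7-element subsets of 15 elements.
Number of bases = C(15,7) = 15! / (7! * 8!) = 6435.

6435


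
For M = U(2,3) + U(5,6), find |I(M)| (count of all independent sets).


For a direct sum, |I(M1+M2)| = |I(M1)| * |I(M2)|.
|I(U(2,3))| = sum C(3,k) for k=0..2 = 7.
|I(U(5,6))| = sum C(6,k) for k=0..5 = 63.
Total = 7 * 63 = 441.

441


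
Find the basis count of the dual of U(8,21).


The dual of U(r,n) is U(n-r, n) = U(13,21).
Bases of U(13,21) are all (13)-element subsets.
|B(M*)| = C(21,13) = 21! / (13! * 8!) = 203490.

203490


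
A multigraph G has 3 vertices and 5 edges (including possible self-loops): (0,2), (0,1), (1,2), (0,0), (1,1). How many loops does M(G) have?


In a graphic matroid, a loop is a self-loop edge (u,u) with rank 0.
Examining all 5 edges for self-loops...
Self-loops found: (0,0), (1,1)
Number of loops = 2.

2


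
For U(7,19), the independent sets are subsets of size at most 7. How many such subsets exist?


Independent sets of U(7,19) are all subsets of size <= 7.
Count = C(19,0) + C(19,1) + C(19,2) + C(19,3) + C(19,4) + C(19,5) + C(19,6) + C(19,7)
     = 1 + 19 + 171 + 969 + 3876 + 11628 + 27132 + 50388
     = 94184.

94184


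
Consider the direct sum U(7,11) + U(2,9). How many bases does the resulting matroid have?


Bases of a direct sum M1 + M2: |B| = |B(M1)| * |B(M2)|.
|B(U(7,11))| = C(11,7) = 330.
|B(U(2,9))| = C(9,2) = 36.
Total bases = 330 * 36 = 11880.

11880


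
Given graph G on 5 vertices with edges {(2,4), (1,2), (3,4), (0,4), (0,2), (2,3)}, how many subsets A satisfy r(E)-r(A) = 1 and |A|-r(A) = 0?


R(x,y) = sum over A in 2^E of x^(r(E)-r(A)) * y^(|A|-r(A)).
G has 5 vertices, 6 edges. r(E) = 4.
Enumerate all 2^6 = 64 subsets.
Count subsets with r(E)-r(A)=1 and |A|-r(A)=0: 18.

18


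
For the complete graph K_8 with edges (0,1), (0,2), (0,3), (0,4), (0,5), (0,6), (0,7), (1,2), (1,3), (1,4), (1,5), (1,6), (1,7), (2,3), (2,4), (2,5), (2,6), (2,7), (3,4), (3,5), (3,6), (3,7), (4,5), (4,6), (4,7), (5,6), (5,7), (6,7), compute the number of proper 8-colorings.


P(K_8, k) = k(k-1)(k-2)...(k-7).
P(8) = (8) * (7) * (6) * (5) * (4) * (3) * (2) * (1) = 40320.

40320


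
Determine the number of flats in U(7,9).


Flats of U(7,9): every subset of size < 7 is a flat, plus E itself.
Count = (9 choose 0) + (9 choose 1) + (9 choose 2) + (9 choose 3) + (9 choose 4) + (9 choose 5) + (9 choose 6) + 1
     = 1 + 9 + 36 + 84 + 126 + 126 + 84 + 1
     = 467.

467


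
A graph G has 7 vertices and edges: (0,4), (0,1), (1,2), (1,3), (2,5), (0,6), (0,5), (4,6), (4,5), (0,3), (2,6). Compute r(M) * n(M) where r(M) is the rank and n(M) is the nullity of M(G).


r(M) = |V| - c = 7 - 1 = 6.
nullity = |E| - r(M) = 11 - 6 = 5.
Product = 6 * 5 = 30.

30


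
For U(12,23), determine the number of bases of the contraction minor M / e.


Contracting e from U(12,23) gives U(11,22).
Bases of U(11,22) = (22 choose 11) = 705432.

705432


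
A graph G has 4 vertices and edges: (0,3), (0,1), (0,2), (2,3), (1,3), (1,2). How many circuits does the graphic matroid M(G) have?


A circuit in a graphic matroid = edge set of a simple cycle.
G has 4 vertices and 6 edges.
Enumerating all minimal edge subsets forming cycles...
Total circuits found: 7.

7


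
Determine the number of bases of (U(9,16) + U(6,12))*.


(M1+M2)* = M1* + M2*.
M1* = U(7,16), bases: C(16,7) = 11440.
M2* = U(6,12), bases: C(12,6) = 924.
|B(M*)| = 11440 * 924 = 10570560.

10570560


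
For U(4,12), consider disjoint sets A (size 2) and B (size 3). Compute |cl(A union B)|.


|A union B| = 2 + 3 = 5 (disjoint).
In U(4,12), cl(S) = S if |S| < 4, else cl(S) = E.
Since 5 >= 4, cl(A union B) = E.
|cl(A union B)| = 12.

12


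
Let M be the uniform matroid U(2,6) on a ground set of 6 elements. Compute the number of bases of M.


Bases of U(2,6) are all 2-element subsets of the 6-element ground set.
Number of bases = C(6,2).
C(6,2) = (6 * 5) / (1 * 2) = 15.

15


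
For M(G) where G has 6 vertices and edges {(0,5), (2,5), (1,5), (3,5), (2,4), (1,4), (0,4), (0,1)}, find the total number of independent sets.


An independent set in a graphic matroid is an acyclic edge subset.
G has 6 vertices and 8 edges.
Enumerate all 2^8 = 256 subsets, checking for acyclicity.
Total independent sets = 172.

172


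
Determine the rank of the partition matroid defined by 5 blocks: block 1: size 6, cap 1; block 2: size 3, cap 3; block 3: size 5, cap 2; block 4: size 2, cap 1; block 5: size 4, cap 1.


Rank of a partition matroid = sum of min(|Si|, ci) for each block.
= min(6,1) + min(3,3) + min(5,2) + min(2,1) + min(4,1)
= 1 + 3 + 2 + 1 + 1
= 8.

8


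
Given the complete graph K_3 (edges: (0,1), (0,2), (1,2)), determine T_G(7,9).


T(K_3; x,y) = x^2 + x + y.
T(7,9) = 49 + 7 + 9 = 65.

65


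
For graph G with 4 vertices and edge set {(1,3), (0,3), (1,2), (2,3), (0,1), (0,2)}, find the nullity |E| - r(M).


Cycle rank (nullity) = |E| - r(M) = |E| - (|V| - c).
|E| = 6, |V| = 4, c = 1.
Nullity = 6 - (4 - 1) = 6 - 3 = 3.

3


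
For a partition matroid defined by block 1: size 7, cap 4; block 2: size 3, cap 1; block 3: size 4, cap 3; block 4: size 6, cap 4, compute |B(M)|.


A basis picks exactly ci elements from block i.
Number of bases = product of C(|Si|, ci).
= C(7,4) * C(3,1) * C(4,3) * C(6,4)
= 35 * 3 * 4 * 15
= 6300.

6300


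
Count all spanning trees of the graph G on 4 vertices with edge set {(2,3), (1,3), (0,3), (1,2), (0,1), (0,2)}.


By Kirchhoff's matrix tree theorem, the number of spanning trees equals
the determinant of any cofactor of the Laplacian matrix L.
G has 4 vertices and 6 edges.
Computing the (3 x 3) cofactor determinant gives 16.

16


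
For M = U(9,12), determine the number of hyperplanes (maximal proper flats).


Hyperplanes of U(9,12) are flats of rank 8.
In a uniform matroid, these are exactly the (8)-element subsets.
Count = (12 choose 8) = 495.

495


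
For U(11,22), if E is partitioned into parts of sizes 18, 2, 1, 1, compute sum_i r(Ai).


r(Ai) = min(|Ai|, 11) for each part.
Sum = min(18,11) + min(2,11) + min(1,11) + min(1,11)
    = 11 + 2 + 1 + 1
    = 15.

15


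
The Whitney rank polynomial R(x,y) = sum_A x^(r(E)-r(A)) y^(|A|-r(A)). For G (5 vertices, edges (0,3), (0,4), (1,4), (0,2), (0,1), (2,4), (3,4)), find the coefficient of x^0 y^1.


R(x,y) = sum over A in 2^E of x^(r(E)-r(A)) * y^(|A|-r(A)).
G has 5 vertices, 7 edges. r(E) = 4.
Enumerate all 2^7 = 128 subsets.
Count subsets with r(E)-r(A)=0 and |A|-r(A)=1: 18.

18


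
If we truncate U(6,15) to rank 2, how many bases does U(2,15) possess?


Truncating U(6,15) to rank 2 gives U(2,15).
Bases of U(2,15) are all 2-element subsets of 15 elements.
Number of bases = C(15,2) = (15 * 14) / (1 * 2) = 105.

105


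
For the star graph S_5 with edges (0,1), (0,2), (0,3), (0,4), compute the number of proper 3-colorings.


P(tree, k) = k * (k-1)^(4) for any tree on 5 vertices.
P(3) = 3 * 2^4 = 3 * 16 = 48.

48


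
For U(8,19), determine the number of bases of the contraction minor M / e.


Contracting e from U(8,19) gives U(7,18).
Bases of U(7,18) = C(18,7) = 18! / (7! * 11!) = 31824.

31824


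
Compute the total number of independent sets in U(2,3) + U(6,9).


For a direct sum, |I(M1+M2)| = |I(M1)| * |I(M2)|.
|I(U(2,3))| = sum C(3,k) for k=0..2 = 7.
|I(U(6,9))| = sum C(9,k) for k=0..6 = 466.
Total = 7 * 466 = 3262.

3262


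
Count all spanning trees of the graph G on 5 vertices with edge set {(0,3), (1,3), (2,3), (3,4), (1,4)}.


By Kirchhoff's matrix tree theorem, the number of spanning trees equals
the determinant of any cofactor of the Laplacian matrix L.
G has 5 vertices and 5 edges.
Computing the (4 x 4) cofactor determinant gives 3.

3


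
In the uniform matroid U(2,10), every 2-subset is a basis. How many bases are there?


Bases of U(2,10) are all 2-element subsets of the 10-element ground set.
Number of bases = C(10,2).
C(10,2) = 10! / (2! * 8!) = 45.

45


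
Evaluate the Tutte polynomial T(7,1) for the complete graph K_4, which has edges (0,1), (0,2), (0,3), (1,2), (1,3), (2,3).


T(K_4; x,y) = x^3 + 3x^2 + 4xy + 2x + y^3 + 3y^2 + 2y.
Substituting x=7, y=1:
= 343 + 147 + 28 + 14 + 1 + 3 + 2
= 538.

538


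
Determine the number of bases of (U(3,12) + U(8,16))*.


(M1+M2)* = M1* + M2*.
M1* = U(9,12), bases: C(12,9) = 220.
M2* = U(8,16), bases: C(16,8) = 12870.
|B(M*)| = 220 * 12870 = 2831400.

2831400


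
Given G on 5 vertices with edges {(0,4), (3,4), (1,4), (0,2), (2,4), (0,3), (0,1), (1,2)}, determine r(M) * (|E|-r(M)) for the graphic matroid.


r(M) = |V| - c = 5 - 1 = 4.
nullity = |E| - r(M) = 8 - 4 = 4.
Product = 4 * 4 = 16.

16


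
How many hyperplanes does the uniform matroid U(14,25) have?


Hyperplanes of U(14,25) are flats of rank 13.
In a uniform matroid, these are exactly the (13)-element subsets.
Count = (25 choose 13) = 5200300.

5200300


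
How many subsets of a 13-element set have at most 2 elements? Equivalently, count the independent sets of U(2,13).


Independent sets of U(2,13) are all subsets of size <= 2.
Count = C(13,0) + C(13,1) + C(13,2)
     = 1 + 13 + 78
     = 92.

92


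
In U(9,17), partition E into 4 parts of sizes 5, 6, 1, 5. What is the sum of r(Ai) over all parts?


r(Ai) = min(|Ai|, 9) for each part.
Sum = min(5,9) + min(6,9) + min(1,9) + min(5,9)
    = 5 + 6 + 1 + 5
    = 17.

17


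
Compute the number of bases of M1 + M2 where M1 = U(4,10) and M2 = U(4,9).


Bases of a direct sum M1 + M2: |B| = |B(M1)| * |B(M2)|.
|B(U(4,10))| = C(10,4) = 210.
|B(U(4,9))| = C(9,4) = 126.
Total bases = 210 * 126 = 26460.

26460


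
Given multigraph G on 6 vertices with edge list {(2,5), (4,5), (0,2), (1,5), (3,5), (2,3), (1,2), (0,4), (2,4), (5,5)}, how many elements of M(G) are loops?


In a graphic matroid, a loop is a self-loop edge (u,u) with rank 0.
Examining all 10 edges for self-loops...
Self-loops found: (5,5)
Number of loops = 1.

1


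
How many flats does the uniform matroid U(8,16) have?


Flats of U(8,16): every subset of size < 8 is a flat, plus E itself.
Count = (16 choose 0) + (16 choose 1) + (16 choose 2) + (16 choose 3) + (16 choose 4) + (16 choose 5) + (16 choose 6) + (16 choose 7) + 1
     = 1 + 16 + 120 + 560 + 1820 + 4368 + 8008 + 11440 + 1
     = 26334.

26334


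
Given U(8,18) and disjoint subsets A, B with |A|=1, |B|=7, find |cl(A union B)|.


|A union B| = 1 + 7 = 8 (disjoint).
In U(8,18), cl(S) = S if |S| < 8, else cl(S) = E.
Since 8 >= 8, cl(A union B) = E.
|cl(A union B)| = 18.

18


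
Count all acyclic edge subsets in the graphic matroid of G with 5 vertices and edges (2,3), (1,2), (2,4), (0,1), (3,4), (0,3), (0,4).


An independent set in a graphic matroid is an acyclic edge subset.
G has 5 vertices and 7 edges.
Enumerate all 2^7 = 128 subsets, checking for acyclicity.
Total independent sets = 86.

86


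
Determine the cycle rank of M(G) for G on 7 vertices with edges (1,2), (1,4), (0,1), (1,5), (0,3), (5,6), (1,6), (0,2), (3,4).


Cycle rank (nullity) = |E| - r(M) = |E| - (|V| - c).
|E| = 9, |V| = 7, c = 1.
Nullity = 9 - (7 - 1) = 9 - 6 = 3.

3


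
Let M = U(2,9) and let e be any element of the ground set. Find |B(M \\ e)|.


Deleting e from U(2,9) gives U(2,8) since n > r.
Bases of U(2,8) = (8 choose 2) = 28.

28


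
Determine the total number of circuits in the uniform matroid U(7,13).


In U(7,13), circuits are the (8)-element subsets.
Any set of 8 elements is dependent, and removing any one element gives
an independent set of size 7, so it is a minimal dependent set.
Number of circuits = C(13,8) = 13! / (8! * 5!) = 1287.

1287


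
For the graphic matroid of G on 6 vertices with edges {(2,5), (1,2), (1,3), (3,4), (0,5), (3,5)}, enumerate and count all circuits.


A circuit in a graphic matroid = edge set of a simple cycle.
G has 6 vertices and 6 edges.
Enumerating all minimal edge subsets forming cycles...
Total circuits found: 1.

1


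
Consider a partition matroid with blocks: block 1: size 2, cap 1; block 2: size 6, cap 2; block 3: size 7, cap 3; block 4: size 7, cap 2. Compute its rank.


Rank of a partition matroid = sum of min(|Si|, ci) for each block.
= min(2,1) + min(6,2) + min(7,3) + min(7,2)
= 1 + 2 + 3 + 2
= 8.

8


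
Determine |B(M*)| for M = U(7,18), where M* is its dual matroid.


The dual of U(r,n) is U(n-r, n) = U(11,18).
Bases of U(11,18) are all (11)-element subsets.
|B(M*)| = C(18,11) = 18! / (11! * 7!) = 31824.

31824


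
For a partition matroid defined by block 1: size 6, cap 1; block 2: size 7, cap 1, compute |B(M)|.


A basis picks exactly ci elements from block i.
Number of bases = product of C(|Si|, ci).
= C(6,1) * C(7,1)
= 6 * 7
= 42.

42


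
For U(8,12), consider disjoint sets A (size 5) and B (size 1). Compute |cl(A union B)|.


|A union B| = 5 + 1 = 6 (disjoint).
In U(8,12), cl(S) = S if |S| < 8, else cl(S) = E.
Since 6 < 8, cl(A union B) = A union B.
|cl(A union B)| = 6.

6


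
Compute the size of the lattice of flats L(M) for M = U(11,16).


Flats of U(11,16): every subset of size < 11 is a flat, plus E itself.
Count = (16 choose 0) + (16 choose 1) + (16 choose 2) + (16 choose 3) + (16 choose 4) + (16 choose 5) + (16 choose 6) + (16 choose 7) + (16 choose 8) + (16 choose 9) + (16 choose 10) + 1
     = 1 + 16 + 120 + 560 + 1820 + 4368 + 8008 + 11440 + 12870 + 11440 + 8008 + 1
     = 58652.

58652


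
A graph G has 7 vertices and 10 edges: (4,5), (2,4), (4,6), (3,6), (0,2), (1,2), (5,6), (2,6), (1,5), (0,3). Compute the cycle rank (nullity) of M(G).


Cycle rank (nullity) = |E| - r(M) = |E| - (|V| - c).
|E| = 10, |V| = 7, c = 1.
Nullity = 10 - (7 - 1) = 10 - 6 = 4.

4


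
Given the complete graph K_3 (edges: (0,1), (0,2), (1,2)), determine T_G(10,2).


T(K_3; x,y) = x^2 + x + y.
T(10,2) = 100 + 10 + 2 = 112.

112


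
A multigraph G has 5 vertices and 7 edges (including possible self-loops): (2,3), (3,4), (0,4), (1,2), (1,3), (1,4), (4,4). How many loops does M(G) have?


In a graphic matroid, a loop is a self-loop edge (u,u) with rank 0.
Examining all 7 edges for self-loops...
Self-loops found: (4,4)
Number of loops = 1.

1


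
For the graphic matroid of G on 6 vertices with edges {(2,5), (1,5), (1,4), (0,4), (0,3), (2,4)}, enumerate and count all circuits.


A circuit in a graphic matroid = edge set of a simple cycle.
G has 6 vertices and 6 edges.
Enumerating all minimal edge subsets forming cycles...
Total circuits found: 1.

1


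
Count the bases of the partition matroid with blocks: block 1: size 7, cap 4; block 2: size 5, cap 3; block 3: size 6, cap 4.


A basis picks exactly ci elements from block i.
Number of bases = product of C(|Si|, ci).
= C(7,4) * C(5,3) * C(6,4)
= 35 * 10 * 15
= 5250.

5250


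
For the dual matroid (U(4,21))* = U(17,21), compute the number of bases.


The dual of U(r,n) is U(n-r, n) = U(17,21).
Bases of U(17,21) are all (17)-element subsets.
|B(M*)| = C(21,17) = 21! / (17! * 4!) = 5985.

5985


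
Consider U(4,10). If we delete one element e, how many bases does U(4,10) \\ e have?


Deleting e from U(4,10) gives U(4,9) since n > r.
Bases of U(4,9) = (9 choose 4) = 126.

126


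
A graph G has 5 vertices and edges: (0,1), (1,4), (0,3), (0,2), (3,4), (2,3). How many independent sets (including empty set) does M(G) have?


An independent set in a graphic matroid is an acyclic edge subset.
G has 5 vertices and 6 edges.
Enumerate all 2^6 = 64 subsets, checking for acyclicity.
Total independent sets = 52.

52


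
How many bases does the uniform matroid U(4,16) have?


Bases of U(4,16) are all 4-element subsets of the 16-element ground set.
Number of bases = C(16,4).
C(16,4) = 16! / (4! * 12!) = 1820.

1820


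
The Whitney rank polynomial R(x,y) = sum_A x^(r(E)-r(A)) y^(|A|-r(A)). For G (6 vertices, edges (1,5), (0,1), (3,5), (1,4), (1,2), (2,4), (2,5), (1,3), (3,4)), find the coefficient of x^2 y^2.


R(x,y) = sum over A in 2^E of x^(r(E)-r(A)) * y^(|A|-r(A)).
G has 6 vertices, 9 edges. r(E) = 5.
Enumerate all 2^9 = 512 subsets.
Count subsets with r(E)-r(A)=2 and |A|-r(A)=2: 4.

4


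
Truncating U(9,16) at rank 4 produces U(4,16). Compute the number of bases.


Truncating U(9,16) to rank 4 gives U(4,16).
Bases of U(4,16) are all 4-element subsets of 16 elements.
Number of bases = (16 choose 4) = 1820.

1820


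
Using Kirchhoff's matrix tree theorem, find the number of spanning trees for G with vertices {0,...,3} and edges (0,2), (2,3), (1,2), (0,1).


By Kirchhoff's matrix tree theorem, the number of spanning trees equals
the determinant of any cofactor of the Laplacian matrix L.
G has 4 vertices and 4 edges.
Computing the (3 x 3) cofactor determinant gives 3.

3


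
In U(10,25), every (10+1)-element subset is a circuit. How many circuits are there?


In U(10,25), circuits are the (11)-element subsets.
Any set of 11 elements is dependent, and removing any one element gives
an independent set of size 10, so it is a minimal dependent set.
Number of circuits = C(25,11) = 4457400.

4457400


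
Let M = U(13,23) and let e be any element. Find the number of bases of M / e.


Contracting e from U(13,23) gives U(12,22).
Bases of U(12,22) = (22 choose 12) = 646646.

646646


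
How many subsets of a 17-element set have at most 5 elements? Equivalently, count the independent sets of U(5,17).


Independent sets of U(5,17) are all subsets of size <= 5.
Count = (17 choose 0) + (17 choose 1) + (17 choose 2) + (17 choose 3) + (17 choose 4) + (17 choose 5)
     = 1 + 17 + 136 + 680 + 2380 + 6188
     = 9402.

9402


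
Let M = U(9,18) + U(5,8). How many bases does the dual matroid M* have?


(M1+M2)* = M1* + M2*.
M1* = U(9,18), bases: C(18,9) = 48620.
M2* = U(3,8), bases: C(8,3) = 56.
|B(M*)| = 48620 * 56 = 2722720.

2722720


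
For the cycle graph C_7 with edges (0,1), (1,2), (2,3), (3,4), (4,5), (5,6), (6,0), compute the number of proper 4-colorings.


P(C_7, k) = (k-1)^7 + (-1)^7*(k-1).
P(4) = (3)^7 - 3
= 2187 - 3 = 2184.

2184


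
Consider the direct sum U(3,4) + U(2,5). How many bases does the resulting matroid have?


Bases of a direct sum M1 + M2: |B| = |B(M1)| * |B(M2)|.
|B(U(3,4))| = C(4,3) = 4.
|B(U(2,5))| = C(5,2) = 10.
Total bases = 4 * 10 = 40.

40


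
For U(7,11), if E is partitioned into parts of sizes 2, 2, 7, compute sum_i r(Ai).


r(Ai) = min(|Ai|, 7) for each part.
Sum = min(2,7) + min(2,7) + min(7,7)
    = 2 + 2 + 7
    = 11.

11


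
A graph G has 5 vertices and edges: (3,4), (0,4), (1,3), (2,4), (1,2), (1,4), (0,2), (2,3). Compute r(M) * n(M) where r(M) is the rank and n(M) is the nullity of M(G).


r(M) = |V| - c = 5 - 1 = 4.
nullity = |E| - r(M) = 8 - 4 = 4.
Product = 4 * 4 = 16.

16


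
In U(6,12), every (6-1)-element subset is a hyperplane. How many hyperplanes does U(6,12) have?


Hyperplanes of U(6,12) are flats of rank 5.
In a uniform matroid, these are exactly the (5)-element subsets.
Count = (12 choose 5) = 792.

792


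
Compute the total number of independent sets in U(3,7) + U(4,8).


For a direct sum, |I(M1+M2)| = |I(M1)| * |I(M2)|.
|I(U(3,7))| = sum C(7,k) for k=0..3 = 64.
|I(U(4,8))| = sum C(8,k) for k=0..4 = 163.
Total = 64 * 163 = 10432.

10432


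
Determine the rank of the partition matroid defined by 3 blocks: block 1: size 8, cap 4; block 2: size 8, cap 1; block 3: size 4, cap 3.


Rank of a partition matroid = sum of min(|Si|, ci) for each block.
= min(8,4) + min(8,1) + min(4,3)
= 4 + 1 + 3
= 8.

8


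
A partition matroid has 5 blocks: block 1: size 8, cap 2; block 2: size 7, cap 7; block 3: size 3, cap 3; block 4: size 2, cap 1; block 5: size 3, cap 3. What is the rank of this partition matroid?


Rank of a partition matroid = sum of min(|Si|, ci) for each block.
= min(8,2) + min(7,7) + min(3,3) + min(2,1) + min(3,3)
= 2 + 7 + 3 + 1 + 3
= 16.

16


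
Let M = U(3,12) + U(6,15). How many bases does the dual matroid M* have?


(M1+M2)* = M1* + M2*.
M1* = U(9,12), bases: C(12,9) = 220.
M2* = U(9,15), bases: C(15,9) = 5005.
|B(M*)| = 220 * 5005 = 1101100.

1101100


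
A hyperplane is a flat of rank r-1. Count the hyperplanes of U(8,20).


Hyperplanes of U(8,20) are flats of rank 7.
In a uniform matroid, these are exactly the (7)-element subsets.
Count = C(20,7) = 77520.

77520


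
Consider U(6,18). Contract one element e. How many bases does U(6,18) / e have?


Contracting e from U(6,18) gives U(5,17).
Bases of U(5,17) = C(17,5) = 6188.

6188


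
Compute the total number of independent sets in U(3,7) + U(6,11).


For a direct sum, |I(M1+M2)| = |I(M1)| * |I(M2)|.
|I(U(3,7))| = sum C(7,k) for k=0..3 = 64.
|I(U(6,11))| = sum C(11,k) for k=0..6 = 1486.
Total = 64 * 1486 = 95104.

95104


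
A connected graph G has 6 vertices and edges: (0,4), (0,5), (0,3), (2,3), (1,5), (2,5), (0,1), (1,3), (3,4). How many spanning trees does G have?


By Kirchhoff's matrix tree theorem, the number of spanning trees equals
the determinant of any cofactor of the Laplacian matrix L.
G has 6 vertices and 9 edges.
Computing the (5 x 5) cofactor determinant gives 61.

61


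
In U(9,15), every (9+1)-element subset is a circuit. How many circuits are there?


In U(9,15), circuits are the (10)-element subsets.
Any set of 10 elements is dependent, and removing any one element gives
an independent set of size 9, so it is a minimal dependent set.
Number of circuits = C(15,10) = 3003.

3003


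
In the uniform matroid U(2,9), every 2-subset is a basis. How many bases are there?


Bases of U(2,9) are all 2-element subsets of the 9-element ground set.
Number of bases = C(9,2).
C(9,2) = (9 * 8) / (1 * 2) = 36.

36


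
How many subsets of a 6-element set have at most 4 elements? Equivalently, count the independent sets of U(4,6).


Independent sets of U(4,6) are all subsets of size <= 4.
Count = (6 choose 0) + (6 choose 1) + (6 choose 2) + (6 choose 3) + (6 choose 4)
     = 1 + 6 + 15 + 20 + 15
     = 57.

57


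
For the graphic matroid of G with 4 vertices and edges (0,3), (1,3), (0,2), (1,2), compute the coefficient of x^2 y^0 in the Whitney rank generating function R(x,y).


R(x,y) = sum over A in 2^E of x^(r(E)-r(A)) * y^(|A|-r(A)).
G has 4 vertices, 4 edges. r(E) = 3.
Enumerate all 2^4 = 16 subsets.
Count subsets with r(E)-r(A)=2 and |A|-r(A)=0: 4.

4


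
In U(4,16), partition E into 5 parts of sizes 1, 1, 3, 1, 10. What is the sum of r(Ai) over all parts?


r(Ai) = min(|Ai|, 4) for each part.
Sum = min(1,4) + min(1,4) + min(3,4) + min(1,4) + min(10,4)
    = 1 + 1 + 3 + 1 + 4
    = 10.

10


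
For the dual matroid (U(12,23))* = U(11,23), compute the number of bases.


The dual of U(r,n) is U(n-r, n) = U(11,23).
Bases of U(11,23) are all (11)-element subsets.
|B(M*)| = C(23,11) = 23! / (11! * 12!) = 1352078.

1352078


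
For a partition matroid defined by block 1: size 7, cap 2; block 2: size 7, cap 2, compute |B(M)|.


A basis picks exactly ci elements from block i.
Number of bases = product of C(|Si|, ci).
= C(7,2) * C(7,2)
= 21 * 21
= 441.

441


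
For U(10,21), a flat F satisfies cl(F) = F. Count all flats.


Flats of U(10,21): every subset of size < 10 is a flat, plus E itself.
Count = C(21,0) + C(21,1) + C(21,2) + C(21,3) + C(21,4) + C(21,5) + C(21,6) + C(21,7) + C(21,8) + C(21,9) + 1
     = 1 + 21 + 210 + 1330 + 5985 + 20349 + 54264 + 116280 + 203490 + 293930 + 1
     = 695861.

695861


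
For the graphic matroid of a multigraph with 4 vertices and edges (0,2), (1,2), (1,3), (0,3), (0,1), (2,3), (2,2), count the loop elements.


In a graphic matroid, a loop is a self-loop edge (u,u) with rank 0.
Examining all 7 edges for self-loops...
Self-loops found: (2,2)
Number of loops = 1.

1


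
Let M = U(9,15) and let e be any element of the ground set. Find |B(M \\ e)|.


Deleting e from U(9,15) gives U(9,14) since n > r.
Bases of U(9,14) = C(14,9) = 14! / (9! * 5!) = 2002.

2002


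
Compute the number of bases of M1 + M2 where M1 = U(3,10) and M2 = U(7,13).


Bases of a direct sum M1 + M2: |B| = |B(M1)| * |B(M2)|.
|B(U(3,10))| = C(10,3) = 120.
|B(U(7,13))| = C(13,7) = 1716.
Total bases = 120 * 1716 = 205920.

205920


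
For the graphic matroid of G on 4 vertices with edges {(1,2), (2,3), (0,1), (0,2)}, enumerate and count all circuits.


A circuit in a graphic matroid = edge set of a simple cycle.
G has 4 vertices and 4 edges.
Enumerating all minimal edge subsets forming cycles...
Total circuits found: 1.

1


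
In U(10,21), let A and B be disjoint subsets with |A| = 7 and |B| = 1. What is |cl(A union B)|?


|A union B| = 7 + 1 = 8 (disjoint).
In U(10,21), cl(S) = S if |S| < 10, else cl(S) = E.
Since 8 < 10, cl(A union B) = A union B.
|cl(A union B)| = 8.

8


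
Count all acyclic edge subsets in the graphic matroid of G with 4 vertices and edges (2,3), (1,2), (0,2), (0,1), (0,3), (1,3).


An independent set in a graphic matroid is an acyclic edge subset.
G has 4 vertices and 6 edges.
Enumerate all 2^6 = 64 subsets, checking for acyclicity.
Total independent sets = 38.

38


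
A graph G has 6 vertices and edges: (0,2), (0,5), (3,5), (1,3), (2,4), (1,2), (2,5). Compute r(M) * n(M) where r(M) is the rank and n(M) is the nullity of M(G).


r(M) = |V| - c = 6 - 1 = 5.
nullity = |E| - r(M) = 7 - 5 = 2.
Product = 5 * 2 = 10.

10


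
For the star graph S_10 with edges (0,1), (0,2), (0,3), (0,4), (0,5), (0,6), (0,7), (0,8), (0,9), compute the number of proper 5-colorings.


P(tree, k) = k * (k-1)^(9) for any tree on 10 vertices.
P(5) = 5 * 4^9 = 5 * 262144 = 1310720.

1310720


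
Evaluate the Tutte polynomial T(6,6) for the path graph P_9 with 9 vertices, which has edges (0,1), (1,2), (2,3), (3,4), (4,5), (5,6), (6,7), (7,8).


A path on 9 vertices is a tree with 8 edges.
T(x,y) = x^(8) for any tree.
T(6,6) = 6^8 = 1679616.

1679616


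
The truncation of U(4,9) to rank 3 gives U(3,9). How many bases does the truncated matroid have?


Truncating U(4,9) to rank 3 gives U(3,9).
Bases of U(3,9) are all 3-element subsets of 9 elements.
Number of bases = C(9,3) = 9! / (3! * 6!) = 84.

84


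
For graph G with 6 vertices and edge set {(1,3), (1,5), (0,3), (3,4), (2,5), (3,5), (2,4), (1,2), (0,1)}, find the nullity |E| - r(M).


Cycle rank (nullity) = |E| - r(M) = |E| - (|V| - c).
|E| = 9, |V| = 6, c = 1.
Nullity = 9 - (6 - 1) = 9 - 5 = 4.

4


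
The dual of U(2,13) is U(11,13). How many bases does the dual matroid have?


The dual of U(r,n) is U(n-r, n) = U(11,13).
Bases of U(11,13) are all (11)-element subsets.
|B(M*)| = (13 choose 11) = 78.

78


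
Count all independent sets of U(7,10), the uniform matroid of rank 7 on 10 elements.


Independent sets of U(7,10) are all subsets of size <= 7.
Count = C(10,0) + C(10,1) + C(10,2) + C(10,3) + C(10,4) + C(10,5) + C(10,6) + C(10,7)
     = 1 + 10 + 45 + 120 + 210 + 252 + 210 + 120
     = 968.

968


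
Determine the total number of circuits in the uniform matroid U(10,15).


In U(10,15), circuits are the (11)-element subsets.
Any set of 11 elements is dependent, and removing any one element gives
an independent set of size 10, so it is a minimal dependent set.
Number of circuits = (15 choose 11) = 1365.

1365


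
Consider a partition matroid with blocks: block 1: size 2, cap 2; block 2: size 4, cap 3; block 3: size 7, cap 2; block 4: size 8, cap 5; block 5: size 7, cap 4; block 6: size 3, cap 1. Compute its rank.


Rank of a partition matroid = sum of min(|Si|, ci) for each block.
= min(2,2) + min(4,3) + min(7,2) + min(8,5) + min(7,4) + min(3,1)
= 2 + 3 + 2 + 5 + 4 + 1
= 17.

17


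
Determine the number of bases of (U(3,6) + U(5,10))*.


(M1+M2)* = M1* + M2*.
M1* = U(3,6), bases: C(6,3) = 20.
M2* = U(5,10), bases: C(10,5) = 252.
|B(M*)| = 20 * 252 = 5040.

5040


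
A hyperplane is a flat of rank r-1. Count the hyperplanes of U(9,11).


Hyperplanes of U(9,11) are flats of rank 8.
In a uniform matroid, these are exactly the (8)-element subsets.
Count = C(11,8) = 11! / (8! * 3!) = 165.

165


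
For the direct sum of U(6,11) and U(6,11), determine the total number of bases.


Bases of a direct sum M1 + M2: |B| = |B(M1)| * |B(M2)|.
|B(U(6,11))| = C(11,6) = 462.
|B(U(6,11))| = C(11,6) = 462.
Total bases = 462 * 462 = 213444.

213444


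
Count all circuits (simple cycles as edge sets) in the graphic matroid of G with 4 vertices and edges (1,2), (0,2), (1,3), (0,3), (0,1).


A circuit in a graphic matroid = edge set of a simple cycle.
G has 4 vertices and 5 edges.
Enumerating all minimal edge subsets forming cycles...
Total circuits found: 3.

3


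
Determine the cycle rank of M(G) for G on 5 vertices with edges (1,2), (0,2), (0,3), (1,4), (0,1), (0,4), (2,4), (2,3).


Cycle rank (nullity) = |E| - r(M) = |E| - (|V| - c).
|E| = 8, |V| = 5, c = 1.
Nullity = 8 - (5 - 1) = 8 - 4 = 4.

4


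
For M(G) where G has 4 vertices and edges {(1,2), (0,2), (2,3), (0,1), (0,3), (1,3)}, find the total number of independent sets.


An independent set in a graphic matroid is an acyclic edge subset.
G has 4 vertices and 6 edges.
Enumerate all 2^6 = 64 subsets, checking for acyclicity.
Total independent sets = 38.

38


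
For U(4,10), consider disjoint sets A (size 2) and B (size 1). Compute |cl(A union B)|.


|A union B| = 2 + 1 = 3 (disjoint).
In U(4,10), cl(S) = S if |S| < 4, else cl(S) = E.
Since 3 < 4, cl(A union B) = A union B.
|cl(A union B)| = 3.

3


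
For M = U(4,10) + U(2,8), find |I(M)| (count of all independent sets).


For a direct sum, |I(M1+M2)| = |I(M1)| * |I(M2)|.
|I(U(4,10))| = sum C(10,k) for k=0..4 = 386.
|I(U(2,8))| = sum C(8,k) for k=0..2 = 37.
Total = 386 * 37 = 14282.

14282


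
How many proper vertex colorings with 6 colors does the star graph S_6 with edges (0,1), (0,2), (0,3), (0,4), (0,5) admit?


P(tree, k) = k * (k-1)^(5) for any tree on 6 vertices.
P(6) = 6 * 5^5 = 6 * 3125 = 18750.

18750


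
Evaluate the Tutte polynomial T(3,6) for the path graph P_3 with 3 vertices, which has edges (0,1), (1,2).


A path on 3 vertices is a tree with 2 edges.
T(x,y) = x^(2) for any tree.
T(3,6) = 3^2 = 9.

9


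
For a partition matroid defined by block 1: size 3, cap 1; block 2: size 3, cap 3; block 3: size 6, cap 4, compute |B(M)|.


A basis picks exactly ci elements from block i.
Number of bases = product of C(|Si|, ci).
= C(3,1) * C(3,3) * C(6,4)
= 3 * 1 * 15
= 45.

45


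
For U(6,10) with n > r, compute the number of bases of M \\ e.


Deleting e from U(6,10) gives U(6,9) since n > r.
Bases of U(6,9) = C(9,6) = 9! / (6! * 3!) = 84.

84


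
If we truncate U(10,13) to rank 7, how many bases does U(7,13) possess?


Truncating U(10,13) to rank 7 gives U(7,13).
Bases of U(7,13) are all 7-element subsets of 13 elements.
Number of bases = C(13,7) = 1716.

1716


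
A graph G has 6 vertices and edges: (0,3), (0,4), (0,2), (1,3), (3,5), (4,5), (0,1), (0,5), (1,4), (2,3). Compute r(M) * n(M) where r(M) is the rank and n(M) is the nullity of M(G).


r(M) = |V| - c = 6 - 1 = 5.
nullity = |E| - r(M) = 10 - 5 = 5.
Product = 5 * 5 = 25.

25


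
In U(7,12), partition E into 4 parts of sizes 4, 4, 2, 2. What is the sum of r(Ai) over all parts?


r(Ai) = min(|Ai|, 7) for each part.
Sum = min(4,7) + min(4,7) + min(2,7) + min(2,7)
    = 4 + 4 + 2 + 2
    = 12.

12


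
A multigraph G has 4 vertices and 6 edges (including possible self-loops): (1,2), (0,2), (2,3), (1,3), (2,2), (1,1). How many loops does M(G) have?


In a graphic matroid, a loop is a self-loop edge (u,u) with rank 0.
Examining all 6 edges for self-loops...
Self-loops found: (2,2), (1,1)
Number of loops = 2.

2


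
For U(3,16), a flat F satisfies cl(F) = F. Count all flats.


Flats of U(3,16): every subset of size < 3 is a flat, plus E itself.
Count = C(16,0) + C(16,1) + C(16,2) + 1
     = 1 + 16 + 120 + 1
     = 138.

138


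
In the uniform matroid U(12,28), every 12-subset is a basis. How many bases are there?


Bases of U(12,28) are all 12-element subsets of the 28-element ground set.
Number of bases = C(28,12).
C(28,12) = 28! / (12! * 16!) = 30421755.

30421755


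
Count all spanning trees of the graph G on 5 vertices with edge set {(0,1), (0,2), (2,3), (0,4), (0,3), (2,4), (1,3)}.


By Kirchhoff's matrix tree theorem, the number of spanning trees equals
the determinant of any cofactor of the Laplacian matrix L.
G has 5 vertices and 7 edges.
Computing the (4 x 4) cofactor determinant gives 21.

21


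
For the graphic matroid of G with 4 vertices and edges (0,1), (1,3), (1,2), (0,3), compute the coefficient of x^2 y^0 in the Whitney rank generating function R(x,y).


R(x,y) = sum over A in 2^E of x^(r(E)-r(A)) * y^(|A|-r(A)).
G has 4 vertices, 4 edges. r(E) = 3.
Enumerate all 2^4 = 16 subsets.
Count subsets with r(E)-r(A)=2 and |A|-r(A)=0: 4.

4


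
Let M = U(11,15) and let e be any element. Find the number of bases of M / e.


Contracting e from U(11,15) gives U(10,14).
Bases of U(10,14) = C(14,10) = 14! / (10! * 4!) = 1001.

1001


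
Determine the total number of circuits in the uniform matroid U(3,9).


In U(3,9), circuits are the (4)-element subsets.
Any set of 4 elements is dependent, and removing any one element gives
an independent set of size 3, so it is a minimal dependent set.
Number of circuits = C(9,4) = (9 * 8 * 7 * 6) / (1 * 2 * 3 * 4) = 126.

126


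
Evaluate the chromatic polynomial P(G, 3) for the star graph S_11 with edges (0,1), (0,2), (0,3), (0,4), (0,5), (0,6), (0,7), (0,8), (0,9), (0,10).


P(tree, k) = k * (k-1)^(10) for any tree on 11 vertices.
P(3) = 3 * 2^10 = 3 * 1024 = 3072.

3072


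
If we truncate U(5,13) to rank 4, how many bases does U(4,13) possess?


Truncating U(5,13) to rank 4 gives U(4,13).
Bases of U(4,13) are all 4-element subsets of 13 elements.
Number of bases = C(13,4) = 13! / (4! * 9!) = 715.

715


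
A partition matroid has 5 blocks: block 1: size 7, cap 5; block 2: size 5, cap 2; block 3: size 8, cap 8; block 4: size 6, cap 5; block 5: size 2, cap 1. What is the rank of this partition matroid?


Rank of a partition matroid = sum of min(|Si|, ci) for each block.
= min(7,5) + min(5,2) + min(8,8) + min(6,5) + min(2,1)
= 5 + 2 + 8 + 5 + 1
= 21.

21


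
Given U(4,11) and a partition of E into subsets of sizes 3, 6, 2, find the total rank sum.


r(Ai) = min(|Ai|, 4) for each part.
Sum = min(3,4) + min(6,4) + min(2,4)
    = 3 + 4 + 2
    = 9.

9


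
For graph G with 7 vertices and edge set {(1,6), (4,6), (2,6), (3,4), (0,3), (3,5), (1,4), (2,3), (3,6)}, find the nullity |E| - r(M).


Cycle rank (nullity) = |E| - r(M) = |E| - (|V| - c).
|E| = 9, |V| = 7, c = 1.
Nullity = 9 - (7 - 1) = 9 - 6 = 3.

3


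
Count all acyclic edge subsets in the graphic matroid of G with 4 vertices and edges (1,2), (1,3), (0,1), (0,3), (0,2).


An independent set in a graphic matroid is an acyclic edge subset.
G has 4 vertices and 5 edges.
Enumerate all 2^5 = 32 subsets, checking for acyclicity.
Total independent sets = 24.

24


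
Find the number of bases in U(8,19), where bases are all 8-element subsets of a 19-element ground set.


Bases of U(8,19) are all 8-element subsets of the 19-element ground set.
Number of bases = C(19,8).
(19 choose 8) = 75582.

75582


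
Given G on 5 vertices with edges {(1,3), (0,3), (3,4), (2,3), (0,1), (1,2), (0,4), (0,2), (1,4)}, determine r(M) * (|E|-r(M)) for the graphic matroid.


r(M) = |V| - c = 5 - 1 = 4.
nullity = |E| - r(M) = 9 - 4 = 5.
Product = 4 * 5 = 20.

20


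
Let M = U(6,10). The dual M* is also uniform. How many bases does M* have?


The dual of U(r,n) is U(n-r, n) = U(4,10).
Bases of U(4,10) are all (4)-element subsets.
|B(M*)| = C(10,4) = 10! / (4! * 6!) = 210.

210


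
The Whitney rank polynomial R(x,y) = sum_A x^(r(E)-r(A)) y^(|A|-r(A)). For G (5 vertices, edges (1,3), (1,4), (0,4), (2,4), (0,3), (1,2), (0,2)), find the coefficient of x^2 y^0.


R(x,y) = sum over A in 2^E of x^(r(E)-r(A)) * y^(|A|-r(A)).
G has 5 vertices, 7 edges. r(E) = 4.
Enumerate all 2^7 = 128 subsets.
Count subsets with r(E)-r(A)=2 and |A|-r(A)=0: 21.

21


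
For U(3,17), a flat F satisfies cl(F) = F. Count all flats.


Flats of U(3,17): every subset of size < 3 is a flat, plus E itself.
Count = C(17,0) + C(17,1) + C(17,2) + 1
     = 1 + 17 + 136 + 1
     = 155.

155
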